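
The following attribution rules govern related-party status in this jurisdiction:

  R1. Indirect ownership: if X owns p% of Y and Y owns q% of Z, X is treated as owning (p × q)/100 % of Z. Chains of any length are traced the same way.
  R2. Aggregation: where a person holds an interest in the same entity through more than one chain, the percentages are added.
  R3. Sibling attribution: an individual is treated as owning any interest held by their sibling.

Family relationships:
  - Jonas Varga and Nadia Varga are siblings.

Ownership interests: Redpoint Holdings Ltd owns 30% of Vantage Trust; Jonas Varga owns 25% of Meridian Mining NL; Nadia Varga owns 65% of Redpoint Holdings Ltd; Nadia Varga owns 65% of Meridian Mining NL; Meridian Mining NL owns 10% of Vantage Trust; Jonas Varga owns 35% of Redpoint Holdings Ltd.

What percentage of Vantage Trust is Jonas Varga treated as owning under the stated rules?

39%

By sibling attribution (R3), Jonas Varga is treated as also owning Nadia Varga's interest in Redpoint Holdings Ltd, giving 35% + 65% = 100%.
By sibling attribution (R3), Jonas Varga is treated as also owning Nadia Varga's interest in Meridian Mining NL, giving 25% + 65% = 90%.
Chain via Redpoint Holdings Ltd (R1): 100% × 30% = 30% of Vantage Trust.
Chain via Meridian Mining NL (R1): 90% × 10% = 9% of Vantage Trust.
Aggregating (R2): 30% + 9% = 39%.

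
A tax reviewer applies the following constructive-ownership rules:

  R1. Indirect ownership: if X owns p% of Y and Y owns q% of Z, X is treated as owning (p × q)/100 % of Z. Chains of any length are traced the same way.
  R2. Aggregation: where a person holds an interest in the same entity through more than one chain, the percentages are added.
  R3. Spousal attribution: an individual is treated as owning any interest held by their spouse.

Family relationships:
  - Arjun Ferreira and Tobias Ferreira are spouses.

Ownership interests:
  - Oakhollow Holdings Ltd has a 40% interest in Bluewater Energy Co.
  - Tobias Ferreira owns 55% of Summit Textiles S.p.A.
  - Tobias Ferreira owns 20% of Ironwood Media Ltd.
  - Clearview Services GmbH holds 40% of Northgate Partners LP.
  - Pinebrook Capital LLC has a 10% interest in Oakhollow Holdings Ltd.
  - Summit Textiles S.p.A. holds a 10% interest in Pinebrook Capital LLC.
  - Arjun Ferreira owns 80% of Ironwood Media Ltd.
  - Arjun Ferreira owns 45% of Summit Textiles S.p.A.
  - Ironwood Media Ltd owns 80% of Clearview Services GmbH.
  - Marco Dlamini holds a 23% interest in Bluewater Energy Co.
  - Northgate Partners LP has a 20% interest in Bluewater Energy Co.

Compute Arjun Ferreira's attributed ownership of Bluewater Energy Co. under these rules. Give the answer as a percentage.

By spousal attribution (R3), Arjun Ferreira is treated as also owning Tobias Ferreira's interest in Summit Textiles S.p.A, giving 45% + 55% = 100%.
By spousal attribution (R3), Arjun Ferreira is treated as also owning Tobias Ferreira's interest in Ironwood Media Ltd, giving 80% + 20% = 100%.
Chain via Summit Textiles S.p.A. → Pinebrook Capital LLC → Oakhollow Holdings Ltd (R1): 100% × 10% × 10% × 40% = 0.4% of Bluewater Energy Co.
Chain via Ironwood Media Ltd → Clearview Services GmbH → Northgate Partners LP (R1): 100% × 80% × 40% × 20% = 6.4% of Bluewater Energy Co.
Aggregating (R2): 0.4% + 6.4% = 6.8%.

6.8%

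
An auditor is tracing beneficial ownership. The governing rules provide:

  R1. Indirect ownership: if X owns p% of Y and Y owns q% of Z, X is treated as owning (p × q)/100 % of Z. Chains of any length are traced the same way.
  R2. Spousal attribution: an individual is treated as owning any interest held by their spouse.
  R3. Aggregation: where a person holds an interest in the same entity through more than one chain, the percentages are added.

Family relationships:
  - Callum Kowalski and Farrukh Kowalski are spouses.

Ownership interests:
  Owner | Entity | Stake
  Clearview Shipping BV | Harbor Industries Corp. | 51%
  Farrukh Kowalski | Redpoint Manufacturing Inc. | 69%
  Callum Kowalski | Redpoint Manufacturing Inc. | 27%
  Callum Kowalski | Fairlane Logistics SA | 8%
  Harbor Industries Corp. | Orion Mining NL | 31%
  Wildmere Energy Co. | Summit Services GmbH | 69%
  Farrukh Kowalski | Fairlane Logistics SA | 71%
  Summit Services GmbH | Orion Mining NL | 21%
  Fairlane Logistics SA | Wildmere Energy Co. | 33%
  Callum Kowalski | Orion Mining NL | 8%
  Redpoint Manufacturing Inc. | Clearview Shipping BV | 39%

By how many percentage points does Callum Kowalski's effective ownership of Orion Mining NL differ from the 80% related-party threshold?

62.303193

By spousal attribution (R2), Callum Kowalski is treated as also owning Farrukh Kowalski's interest in Fairlane Logistics SA, giving 8% + 71% = 79%.
By spousal attribution (R2), Callum Kowalski is treated as also owning Farrukh Kowalski's interest in Redpoint Manufacturing Inc, giving 27% + 69% = 96%.
Chain via Fairlane Logistics SA → Wildmere Energy Co. → Summit Services GmbH (R1): 79% × 33% × 69% × 21% = 3.777543% of Orion Mining NL.
Chain via Redpoint Manufacturing Inc. → Clearview Shipping BV → Harbor Industries Corp. (R1): 96% × 39% × 51% × 31% = 5.919264% of Orion Mining NL.
Direct interest in Orion Mining NL: 8%.
Aggregating (R3): 3.777543% + 5.919264% + 8% = 17.696807%.
17.696807% falls short of the 80% threshold by 62.303193 percentage points.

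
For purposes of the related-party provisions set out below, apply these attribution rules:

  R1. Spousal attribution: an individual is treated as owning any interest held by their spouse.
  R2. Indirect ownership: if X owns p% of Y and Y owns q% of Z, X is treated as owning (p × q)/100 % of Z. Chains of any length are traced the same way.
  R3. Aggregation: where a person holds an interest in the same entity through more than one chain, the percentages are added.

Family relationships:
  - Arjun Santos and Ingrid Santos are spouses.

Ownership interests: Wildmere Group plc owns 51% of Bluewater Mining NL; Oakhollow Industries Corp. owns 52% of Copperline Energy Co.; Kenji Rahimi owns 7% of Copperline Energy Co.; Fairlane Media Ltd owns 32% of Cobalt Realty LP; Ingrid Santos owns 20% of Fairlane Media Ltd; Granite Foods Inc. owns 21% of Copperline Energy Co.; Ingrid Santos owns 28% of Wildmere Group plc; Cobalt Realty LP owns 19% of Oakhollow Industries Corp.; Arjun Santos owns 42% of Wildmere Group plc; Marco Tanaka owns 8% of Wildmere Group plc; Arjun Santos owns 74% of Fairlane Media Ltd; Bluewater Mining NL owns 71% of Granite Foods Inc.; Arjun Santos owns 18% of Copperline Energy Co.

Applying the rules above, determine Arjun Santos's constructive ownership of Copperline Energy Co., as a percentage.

By spousal attribution (R1), Arjun Santos is treated as also owning Ingrid Santos's interest in Wildmere Group plc, giving 42% + 28% = 70%.
By spousal attribution (R1), Arjun Santos is treated as also owning Ingrid Santos's interest in Fairlane Media Ltd, giving 74% + 20% = 94%.
Chain via Wildmere Group plc → Bluewater Mining NL → Granite Foods Inc. (R2): 70% × 51% × 71% × 21% = 5.32287% of Copperline Energy Co.
Chain via Fairlane Media Ltd → Cobalt Realty LP → Oakhollow Industries Corp. (R2): 94% × 32% × 19% × 52% = 2.971904% of Copperline Energy Co.
Direct interest in Copperline Energy Co: 18%.
Aggregating (R3): 5.32287% + 2.971904% + 18% = 26.294774%.

26.294774%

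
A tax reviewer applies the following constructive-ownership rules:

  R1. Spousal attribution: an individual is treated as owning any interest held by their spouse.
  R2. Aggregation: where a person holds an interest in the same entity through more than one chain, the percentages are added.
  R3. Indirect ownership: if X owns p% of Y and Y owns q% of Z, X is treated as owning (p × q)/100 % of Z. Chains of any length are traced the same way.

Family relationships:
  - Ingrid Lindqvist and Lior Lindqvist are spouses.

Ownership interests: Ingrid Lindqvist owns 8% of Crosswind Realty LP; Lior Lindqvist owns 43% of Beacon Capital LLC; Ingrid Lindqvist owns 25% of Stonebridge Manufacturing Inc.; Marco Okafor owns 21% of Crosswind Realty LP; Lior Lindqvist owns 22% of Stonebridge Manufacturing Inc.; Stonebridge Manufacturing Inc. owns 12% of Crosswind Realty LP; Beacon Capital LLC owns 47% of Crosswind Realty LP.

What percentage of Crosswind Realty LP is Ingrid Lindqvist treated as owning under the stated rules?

33.85%

By spousal attribution (R1), Ingrid Lindqvist is treated as also owning Lior Lindqvist's interest in Stonebridge Manufacturing Inc, giving 25% + 22% = 47%.
By spousal attribution (R1), Ingrid Lindqvist is treated as owning Lior Lindqvist's 43% interest in Beacon Capital LLC.
Chain via Stonebridge Manufacturing Inc. (R3): 47% × 12% = 5.64% of Crosswind Realty LP.
Direct interest in Crosswind Realty LP: 8%.
Chain via Beacon Capital LLC (R3): 43% × 47% = 20.21% of Crosswind Realty LP.
Aggregating (R2): 5.64% + 8% + 20.21% = 33.85%.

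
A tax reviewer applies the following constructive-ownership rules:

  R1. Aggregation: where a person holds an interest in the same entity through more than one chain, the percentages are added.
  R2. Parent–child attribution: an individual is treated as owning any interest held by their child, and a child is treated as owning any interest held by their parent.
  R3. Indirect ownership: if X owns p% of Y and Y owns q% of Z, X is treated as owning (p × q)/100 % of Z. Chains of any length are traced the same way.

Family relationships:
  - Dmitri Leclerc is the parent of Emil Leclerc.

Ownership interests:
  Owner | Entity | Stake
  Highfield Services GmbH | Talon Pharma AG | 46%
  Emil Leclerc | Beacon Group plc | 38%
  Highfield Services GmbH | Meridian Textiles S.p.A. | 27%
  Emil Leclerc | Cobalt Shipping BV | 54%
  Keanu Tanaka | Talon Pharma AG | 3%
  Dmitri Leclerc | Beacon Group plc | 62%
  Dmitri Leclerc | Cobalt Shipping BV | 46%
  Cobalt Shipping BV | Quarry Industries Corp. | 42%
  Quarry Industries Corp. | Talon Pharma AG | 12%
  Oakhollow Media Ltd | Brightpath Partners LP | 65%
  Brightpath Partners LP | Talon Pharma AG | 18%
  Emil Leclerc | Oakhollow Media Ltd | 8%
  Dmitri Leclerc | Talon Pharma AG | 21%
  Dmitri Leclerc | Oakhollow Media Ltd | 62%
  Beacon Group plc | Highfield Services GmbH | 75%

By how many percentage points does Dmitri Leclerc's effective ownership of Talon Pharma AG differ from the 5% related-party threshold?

63.73

By parent–child attribution (R2), Dmitri Leclerc is treated as also owning Emil Leclerc's interest in Beacon Group plc, giving 62% + 38% = 100%.
By parent–child attribution (R2), Dmitri Leclerc is treated as also owning Emil Leclerc's interest in Oakhollow Media Ltd, giving 62% + 8% = 70%.
By parent–child attribution (R2), Dmitri Leclerc is treated as also owning Emil Leclerc's interest in Cobalt Shipping BV, giving 46% + 54% = 100%.
Chain via Beacon Group plc → Highfield Services GmbH (R3): 100% × 75% × 46% = 34.5% of Talon Pharma AG.
Chain via Oakhollow Media Ltd → Brightpath Partners LP (R3): 70% × 65% × 18% = 8.19% of Talon Pharma AG.
Chain via Cobalt Shipping BV → Quarry Industries Corp. (R3): 100% × 42% × 12% = 5.04% of Talon Pharma AG.
Direct interest in Talon Pharma AG: 21%.
Aggregating (R1): 34.5% + 8.19% + 5.04% + 21% = 68.73%.
68.73% exceeds the 5% threshold by 63.73 percentage points.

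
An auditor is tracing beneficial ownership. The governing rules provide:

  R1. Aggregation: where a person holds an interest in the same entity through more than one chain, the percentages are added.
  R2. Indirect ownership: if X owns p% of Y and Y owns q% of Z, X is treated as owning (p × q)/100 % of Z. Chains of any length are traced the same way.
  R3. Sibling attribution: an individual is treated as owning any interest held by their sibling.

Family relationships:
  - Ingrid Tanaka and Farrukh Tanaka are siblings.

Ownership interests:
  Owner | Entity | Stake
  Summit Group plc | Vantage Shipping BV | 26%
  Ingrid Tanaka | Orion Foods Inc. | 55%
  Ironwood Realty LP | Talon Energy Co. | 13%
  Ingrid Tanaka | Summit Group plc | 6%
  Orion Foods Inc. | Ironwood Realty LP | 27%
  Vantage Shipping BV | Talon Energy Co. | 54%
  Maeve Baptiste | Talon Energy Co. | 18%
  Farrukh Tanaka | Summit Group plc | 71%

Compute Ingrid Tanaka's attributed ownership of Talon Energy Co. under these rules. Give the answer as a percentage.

By sibling attribution (R3), Ingrid Tanaka is treated as also owning Farrukh Tanaka's interest in Summit Group plc, giving 6% + 71% = 77%.
Chain via Summit Group plc → Vantage Shipping BV (R2): 77% × 26% × 54% = 10.8108% of Talon Energy Co.
Chain via Orion Foods Inc. → Ironwood Realty LP (R2): 55% × 27% × 13% = 1.9305% of Talon Energy Co.
Aggregating (R1): 10.8108% + 1.9305% = 12.7413%.

12.7413%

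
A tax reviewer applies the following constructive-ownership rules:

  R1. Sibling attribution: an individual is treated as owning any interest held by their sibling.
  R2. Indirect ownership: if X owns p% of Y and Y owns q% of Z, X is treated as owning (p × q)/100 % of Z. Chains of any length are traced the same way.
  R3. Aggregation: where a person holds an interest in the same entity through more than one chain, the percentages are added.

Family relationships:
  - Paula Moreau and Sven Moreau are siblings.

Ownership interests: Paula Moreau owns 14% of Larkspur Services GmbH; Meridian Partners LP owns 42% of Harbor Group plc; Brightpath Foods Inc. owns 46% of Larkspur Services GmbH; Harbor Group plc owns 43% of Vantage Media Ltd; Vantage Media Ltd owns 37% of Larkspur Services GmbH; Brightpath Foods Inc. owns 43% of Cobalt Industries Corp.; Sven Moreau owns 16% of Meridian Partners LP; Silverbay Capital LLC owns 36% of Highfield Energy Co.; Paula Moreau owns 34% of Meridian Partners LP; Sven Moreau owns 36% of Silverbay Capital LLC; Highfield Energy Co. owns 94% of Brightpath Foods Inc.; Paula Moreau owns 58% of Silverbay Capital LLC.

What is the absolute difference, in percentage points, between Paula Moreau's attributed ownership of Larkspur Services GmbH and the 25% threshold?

By sibling attribution (R1), Paula Moreau is treated as also owning Sven Moreau's interest in Meridian Partners LP, giving 34% + 16% = 50%.
By sibling attribution (R1), Paula Moreau is treated as also owning Sven Moreau's interest in Silverbay Capital LLC, giving 58% + 36% = 94%.
Chain via Meridian Partners LP → Harbor Group plc → Vantage Media Ltd (R2): 50% × 42% × 43% × 37% = 3.3411% of Larkspur Services GmbH.
Chain via Silverbay Capital LLC → Highfield Energy Co. → Brightpath Foods Inc. (R2): 94% × 36% × 94% × 46% = 14.632416% of Larkspur Services GmbH.
Direct interest in Larkspur Services GmbH: 14%.
Aggregating (R3): 3.3411% + 14.632416% + 14% = 31.973516%.
31.973516% exceeds the 25% threshold by 6.973516 percentage points.

6.973516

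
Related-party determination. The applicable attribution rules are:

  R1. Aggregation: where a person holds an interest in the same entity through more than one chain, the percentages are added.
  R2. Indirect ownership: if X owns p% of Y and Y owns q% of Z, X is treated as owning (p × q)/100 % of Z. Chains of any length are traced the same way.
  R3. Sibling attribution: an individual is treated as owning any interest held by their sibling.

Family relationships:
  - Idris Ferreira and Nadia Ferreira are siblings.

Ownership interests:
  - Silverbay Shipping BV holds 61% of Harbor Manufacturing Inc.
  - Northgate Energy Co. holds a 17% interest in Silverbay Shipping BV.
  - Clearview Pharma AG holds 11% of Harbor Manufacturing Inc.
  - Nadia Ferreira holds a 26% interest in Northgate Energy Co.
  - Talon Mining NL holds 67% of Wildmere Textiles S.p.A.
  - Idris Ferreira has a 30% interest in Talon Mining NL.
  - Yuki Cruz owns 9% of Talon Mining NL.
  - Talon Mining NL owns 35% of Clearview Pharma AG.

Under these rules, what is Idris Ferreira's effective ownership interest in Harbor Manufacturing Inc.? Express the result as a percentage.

3.8512%

By sibling attribution (R3), Idris Ferreira is treated as owning Nadia Ferreira's 26% interest in Northgate Energy Co.
Chain via Talon Mining NL → Clearview Pharma AG (R2): 30% × 35% × 11% = 1.155% of Harbor Manufacturing Inc.
Chain via Northgate Energy Co. → Silverbay Shipping BV (R2): 26% × 17% × 61% = 2.6962% of Harbor Manufacturing Inc.
Aggregating (R1): 1.155% + 2.6962% = 3.8512%.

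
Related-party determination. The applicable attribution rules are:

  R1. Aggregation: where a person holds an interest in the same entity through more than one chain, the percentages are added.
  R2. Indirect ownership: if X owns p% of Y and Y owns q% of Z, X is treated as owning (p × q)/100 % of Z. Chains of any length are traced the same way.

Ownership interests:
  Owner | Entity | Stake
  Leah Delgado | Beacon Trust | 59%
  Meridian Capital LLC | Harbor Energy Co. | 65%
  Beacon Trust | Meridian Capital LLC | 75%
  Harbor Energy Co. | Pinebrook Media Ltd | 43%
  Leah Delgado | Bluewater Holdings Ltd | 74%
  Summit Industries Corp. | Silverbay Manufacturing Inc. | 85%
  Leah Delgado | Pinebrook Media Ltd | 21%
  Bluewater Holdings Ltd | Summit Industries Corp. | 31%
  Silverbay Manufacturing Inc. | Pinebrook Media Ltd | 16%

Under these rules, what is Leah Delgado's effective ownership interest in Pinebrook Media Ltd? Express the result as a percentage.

Chain via Beacon Trust → Meridian Capital LLC → Harbor Energy Co. (R2): 59% × 75% × 65% × 43% = 12.367875% of Pinebrook Media Ltd.
Chain via Bluewater Holdings Ltd → Summit Industries Corp. → Silverbay Manufacturing Inc. (R2): 74% × 31% × 85% × 16% = 3.11984% of Pinebrook Media Ltd.
Direct interest in Pinebrook Media Ltd: 21%.
Aggregating (R1): 12.367875% + 3.11984% + 21% = 36.487715%.

36.487715%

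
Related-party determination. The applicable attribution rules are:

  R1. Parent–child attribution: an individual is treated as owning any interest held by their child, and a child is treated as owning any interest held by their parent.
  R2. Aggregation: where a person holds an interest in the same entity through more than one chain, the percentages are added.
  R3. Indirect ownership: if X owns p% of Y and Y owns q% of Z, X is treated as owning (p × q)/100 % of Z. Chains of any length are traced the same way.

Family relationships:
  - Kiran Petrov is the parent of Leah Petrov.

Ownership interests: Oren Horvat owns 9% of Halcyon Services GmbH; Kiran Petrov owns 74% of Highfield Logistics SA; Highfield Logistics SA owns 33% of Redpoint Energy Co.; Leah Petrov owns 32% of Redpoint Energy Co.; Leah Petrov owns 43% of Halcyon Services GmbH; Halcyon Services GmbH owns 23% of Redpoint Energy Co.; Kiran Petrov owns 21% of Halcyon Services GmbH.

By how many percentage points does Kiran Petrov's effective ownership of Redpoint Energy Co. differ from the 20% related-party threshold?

51.14

By parent–child attribution (R1), Kiran Petrov is treated as also owning Leah Petrov's interest in Halcyon Services GmbH, giving 21% + 43% = 64%.
By parent–child attribution (R1), Kiran Petrov is treated as owning Leah Petrov's 32% interest in Redpoint Energy Co.
Chain via Halcyon Services GmbH (R3): 64% × 23% = 14.72% of Redpoint Energy Co.
Chain via Highfield Logistics SA (R3): 74% × 33% = 24.42% of Redpoint Energy Co.
Direct interest in Redpoint Energy Co: 32%.
Aggregating (R2): 14.72% + 24.42% + 32% = 71.14%.
71.14% exceeds the 20% threshold by 51.14 percentage points.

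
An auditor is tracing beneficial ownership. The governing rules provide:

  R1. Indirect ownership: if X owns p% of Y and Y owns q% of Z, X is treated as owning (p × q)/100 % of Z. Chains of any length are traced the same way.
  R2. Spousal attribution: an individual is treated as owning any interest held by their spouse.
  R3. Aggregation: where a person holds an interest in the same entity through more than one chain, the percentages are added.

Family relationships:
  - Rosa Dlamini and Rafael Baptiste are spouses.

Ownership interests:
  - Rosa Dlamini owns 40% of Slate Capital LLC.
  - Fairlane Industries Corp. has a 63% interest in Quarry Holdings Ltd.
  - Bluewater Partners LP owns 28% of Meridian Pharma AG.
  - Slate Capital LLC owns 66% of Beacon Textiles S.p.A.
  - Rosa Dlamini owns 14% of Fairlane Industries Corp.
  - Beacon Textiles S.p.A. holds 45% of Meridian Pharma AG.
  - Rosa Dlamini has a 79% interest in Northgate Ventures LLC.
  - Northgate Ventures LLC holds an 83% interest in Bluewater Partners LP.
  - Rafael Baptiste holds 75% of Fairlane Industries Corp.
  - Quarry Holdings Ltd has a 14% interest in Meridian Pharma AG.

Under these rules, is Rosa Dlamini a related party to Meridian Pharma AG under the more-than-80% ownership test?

By spousal attribution (R2), Rosa Dlamini is treated as also owning Rafael Baptiste's interest in Fairlane Industries Corp, giving 14% + 75% = 89%.
Chain via Slate Capital LLC → Beacon Textiles S.p.A. (R1): 40% × 66% × 45% = 11.88% of Meridian Pharma AG.
Chain via Northgate Ventures LLC → Bluewater Partners LP (R1): 79% × 83% × 28% = 18.3596% of Meridian Pharma AG.
Chain via Fairlane Industries Corp. → Quarry Holdings Ltd (R1): 89% × 63% × 14% = 7.8498% of Meridian Pharma AG.
Aggregating (R3): 11.88% + 18.3596% + 7.8498% = 38.0894%.
38.0894% does not exceed the 80% threshold, so Rosa is not a related party to Meridian Pharma AG.

No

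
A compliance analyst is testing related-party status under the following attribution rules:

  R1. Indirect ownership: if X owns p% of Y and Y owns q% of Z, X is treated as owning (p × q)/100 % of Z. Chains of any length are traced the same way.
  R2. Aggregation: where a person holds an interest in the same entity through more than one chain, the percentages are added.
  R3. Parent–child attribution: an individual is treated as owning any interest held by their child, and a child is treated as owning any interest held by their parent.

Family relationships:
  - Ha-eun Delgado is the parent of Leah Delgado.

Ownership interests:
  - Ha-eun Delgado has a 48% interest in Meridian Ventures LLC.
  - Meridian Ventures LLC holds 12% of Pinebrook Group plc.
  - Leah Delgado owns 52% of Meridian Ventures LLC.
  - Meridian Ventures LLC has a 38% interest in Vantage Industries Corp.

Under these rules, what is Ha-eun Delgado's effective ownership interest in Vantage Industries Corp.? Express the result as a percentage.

By parent–child attribution (R3), Ha-eun Delgado is treated as also owning Leah Delgado's interest in Meridian Ventures LLC, giving 48% + 52% = 100%.
Chain via Meridian Ventures LLC (R1): 100% × 38% = 38% of Vantage Industries Corp.

38%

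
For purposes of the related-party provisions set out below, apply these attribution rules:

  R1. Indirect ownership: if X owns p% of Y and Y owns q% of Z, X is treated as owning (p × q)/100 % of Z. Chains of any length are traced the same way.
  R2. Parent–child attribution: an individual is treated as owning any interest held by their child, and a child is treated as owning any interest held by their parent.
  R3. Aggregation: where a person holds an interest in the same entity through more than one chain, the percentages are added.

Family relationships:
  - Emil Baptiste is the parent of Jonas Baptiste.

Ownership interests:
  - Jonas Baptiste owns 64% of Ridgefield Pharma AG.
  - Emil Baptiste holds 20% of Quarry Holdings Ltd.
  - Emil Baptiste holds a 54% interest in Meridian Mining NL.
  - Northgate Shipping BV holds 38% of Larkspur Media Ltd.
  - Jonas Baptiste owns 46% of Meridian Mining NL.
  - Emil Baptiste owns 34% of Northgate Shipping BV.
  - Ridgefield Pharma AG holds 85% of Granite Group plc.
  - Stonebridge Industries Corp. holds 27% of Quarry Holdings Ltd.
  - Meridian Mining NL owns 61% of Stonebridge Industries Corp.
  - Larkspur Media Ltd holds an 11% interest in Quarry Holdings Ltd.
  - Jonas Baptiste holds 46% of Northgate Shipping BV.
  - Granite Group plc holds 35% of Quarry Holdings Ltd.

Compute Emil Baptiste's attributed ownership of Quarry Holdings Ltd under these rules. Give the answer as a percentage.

By parent–child attribution (R2), Emil Baptiste is treated as also owning Jonas Baptiste's interest in Meridian Mining NL, giving 54% + 46% = 100%.
By parent–child attribution (R2), Emil Baptiste is treated as also owning Jonas Baptiste's interest in Northgate Shipping BV, giving 34% + 46% = 80%.
By parent–child attribution (R2), Emil Baptiste is treated as owning Jonas Baptiste's 64% interest in Ridgefield Pharma AG.
Chain via Meridian Mining NL → Stonebridge Industries Corp. (R1): 100% × 61% × 27% = 16.47% of Quarry Holdings Ltd.
Chain via Northgate Shipping BV → Larkspur Media Ltd (R1): 80% × 38% × 11% = 3.344% of Quarry Holdings Ltd.
Direct interest in Quarry Holdings Ltd: 20%.
Chain via Ridgefield Pharma AG → Granite Group plc (R1): 64% × 85% × 35% = 19.04% of Quarry Holdings Ltd.
Aggregating (R3): 16.47% + 3.344% + 20% + 19.04% = 58.854%.

58.854%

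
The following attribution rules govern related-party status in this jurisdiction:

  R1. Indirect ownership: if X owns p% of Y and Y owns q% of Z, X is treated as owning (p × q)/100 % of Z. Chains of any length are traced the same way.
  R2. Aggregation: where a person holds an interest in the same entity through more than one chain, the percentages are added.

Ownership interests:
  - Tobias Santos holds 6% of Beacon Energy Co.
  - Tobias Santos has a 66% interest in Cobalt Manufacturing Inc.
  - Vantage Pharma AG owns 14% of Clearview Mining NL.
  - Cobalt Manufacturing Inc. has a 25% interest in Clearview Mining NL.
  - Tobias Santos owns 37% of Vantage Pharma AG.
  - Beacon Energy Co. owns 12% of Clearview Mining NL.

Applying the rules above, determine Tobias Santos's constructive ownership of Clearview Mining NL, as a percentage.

Chain via Vantage Pharma AG (R1): 37% × 14% = 5.18% of Clearview Mining NL.
Chain via Cobalt Manufacturing Inc. (R1): 66% × 25% = 16.5% of Clearview Mining NL.
Chain via Beacon Energy Co. (R1): 6% × 12% = 0.72% of Clearview Mining NL.
Aggregating (R2): 5.18% + 16.5% + 0.72% = 22.4%.

22.4%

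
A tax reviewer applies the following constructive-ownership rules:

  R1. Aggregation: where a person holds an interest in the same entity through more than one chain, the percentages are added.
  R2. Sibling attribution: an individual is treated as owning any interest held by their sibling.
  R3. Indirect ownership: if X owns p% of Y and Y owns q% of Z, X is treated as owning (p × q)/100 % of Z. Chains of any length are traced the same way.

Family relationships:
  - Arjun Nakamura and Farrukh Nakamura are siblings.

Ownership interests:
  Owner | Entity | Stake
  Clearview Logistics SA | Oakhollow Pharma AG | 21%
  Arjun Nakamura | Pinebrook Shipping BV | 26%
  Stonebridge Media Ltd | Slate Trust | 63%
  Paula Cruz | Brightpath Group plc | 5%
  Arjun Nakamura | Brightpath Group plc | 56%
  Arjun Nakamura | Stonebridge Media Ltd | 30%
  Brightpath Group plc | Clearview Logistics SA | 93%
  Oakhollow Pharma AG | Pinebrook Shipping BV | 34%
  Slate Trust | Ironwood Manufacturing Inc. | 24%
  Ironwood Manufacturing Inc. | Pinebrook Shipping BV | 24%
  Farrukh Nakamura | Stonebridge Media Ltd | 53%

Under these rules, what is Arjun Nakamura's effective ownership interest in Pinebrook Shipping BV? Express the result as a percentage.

By sibling attribution (R2), Arjun Nakamura is treated as also owning Farrukh Nakamura's interest in Stonebridge Media Ltd, giving 30% + 53% = 83%.
Chain via Brightpath Group plc → Clearview Logistics SA → Oakhollow Pharma AG (R3): 56% × 93% × 21% × 34% = 3.718512% of Pinebrook Shipping BV.
Chain via Stonebridge Media Ltd → Slate Trust → Ironwood Manufacturing Inc. (R3): 83% × 63% × 24% × 24% = 3.011904% of Pinebrook Shipping BV.
Direct interest in Pinebrook Shipping BV: 26%.
Aggregating (R1): 3.718512% + 3.011904% + 26% = 32.730416%.

32.730416%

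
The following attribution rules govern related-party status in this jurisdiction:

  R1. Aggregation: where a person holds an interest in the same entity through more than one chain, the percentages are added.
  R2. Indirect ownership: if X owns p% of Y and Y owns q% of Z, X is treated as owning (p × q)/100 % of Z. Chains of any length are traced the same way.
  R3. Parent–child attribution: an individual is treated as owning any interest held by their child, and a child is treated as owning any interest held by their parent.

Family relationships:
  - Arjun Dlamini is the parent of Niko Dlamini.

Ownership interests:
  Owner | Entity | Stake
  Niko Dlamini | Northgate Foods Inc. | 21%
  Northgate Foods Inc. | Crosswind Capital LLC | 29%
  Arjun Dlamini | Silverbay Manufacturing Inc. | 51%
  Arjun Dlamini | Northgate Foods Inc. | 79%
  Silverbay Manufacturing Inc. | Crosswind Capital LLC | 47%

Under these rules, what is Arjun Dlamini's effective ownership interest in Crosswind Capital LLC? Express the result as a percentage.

52.97%

By parent–child attribution (R3), Arjun Dlamini is treated as also owning Niko Dlamini's interest in Northgate Foods Inc, giving 79% + 21% = 100%.
Chain via Northgate Foods Inc. (R2): 100% × 29% = 29% of Crosswind Capital LLC.
Chain via Silverbay Manufacturing Inc. (R2): 51% × 47% = 23.97% of Crosswind Capital LLC.
Aggregating (R1): 29% + 23.97% = 52.97%.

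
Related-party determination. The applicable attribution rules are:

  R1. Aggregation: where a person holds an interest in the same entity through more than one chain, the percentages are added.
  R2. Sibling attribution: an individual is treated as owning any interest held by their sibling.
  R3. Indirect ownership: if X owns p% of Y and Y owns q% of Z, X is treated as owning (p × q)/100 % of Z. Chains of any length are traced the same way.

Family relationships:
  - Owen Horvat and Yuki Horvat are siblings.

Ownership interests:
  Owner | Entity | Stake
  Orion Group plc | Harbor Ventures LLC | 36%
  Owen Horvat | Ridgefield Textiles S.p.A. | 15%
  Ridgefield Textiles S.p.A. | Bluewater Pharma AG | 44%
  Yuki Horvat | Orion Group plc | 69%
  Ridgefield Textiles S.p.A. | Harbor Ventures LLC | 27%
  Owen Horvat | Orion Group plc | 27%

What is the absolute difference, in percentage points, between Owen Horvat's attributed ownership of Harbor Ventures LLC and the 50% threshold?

11.39

By sibling attribution (R2), Owen Horvat is treated as also owning Yuki Horvat's interest in Orion Group plc, giving 27% + 69% = 96%.
Chain via Ridgefield Textiles S.p.A. (R3): 15% × 27% = 4.05% of Harbor Ventures LLC.
Chain via Orion Group plc (R3): 96% × 36% = 34.56% of Harbor Ventures LLC.
Aggregating (R1): 4.05% + 34.56% = 38.61%.
38.61% falls short of the 50% threshold by 11.39 percentage points.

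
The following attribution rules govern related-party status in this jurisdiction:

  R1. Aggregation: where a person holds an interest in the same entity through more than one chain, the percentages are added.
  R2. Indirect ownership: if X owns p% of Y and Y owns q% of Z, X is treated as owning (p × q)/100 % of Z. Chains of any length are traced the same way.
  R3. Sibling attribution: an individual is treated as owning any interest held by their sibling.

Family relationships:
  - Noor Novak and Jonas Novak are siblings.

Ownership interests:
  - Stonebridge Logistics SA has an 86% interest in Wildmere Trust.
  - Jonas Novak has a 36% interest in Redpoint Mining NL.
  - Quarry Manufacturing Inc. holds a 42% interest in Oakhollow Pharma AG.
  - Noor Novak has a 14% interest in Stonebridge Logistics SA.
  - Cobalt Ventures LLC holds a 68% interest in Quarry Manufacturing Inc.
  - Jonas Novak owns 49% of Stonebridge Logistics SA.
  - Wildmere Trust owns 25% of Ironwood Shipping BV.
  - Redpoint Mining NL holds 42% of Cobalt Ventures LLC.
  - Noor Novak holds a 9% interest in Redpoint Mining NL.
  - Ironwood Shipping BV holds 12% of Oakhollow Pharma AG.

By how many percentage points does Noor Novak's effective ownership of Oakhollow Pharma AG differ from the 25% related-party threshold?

17.97676

By sibling attribution (R3), Noor Novak is treated as also owning Jonas Novak's interest in Redpoint Mining NL, giving 9% + 36% = 45%.
By sibling attribution (R3), Noor Novak is treated as also owning Jonas Novak's interest in Stonebridge Logistics SA, giving 14% + 49% = 63%.
Chain via Redpoint Mining NL → Cobalt Ventures LLC → Quarry Manufacturing Inc. (R2): 45% × 42% × 68% × 42% = 5.39784% of Oakhollow Pharma AG.
Chain via Stonebridge Logistics SA → Wildmere Trust → Ironwood Shipping BV (R2): 63% × 86% × 25% × 12% = 1.6254% of Oakhollow Pharma AG.
Aggregating (R1): 5.39784% + 1.6254% = 7.02324%.
7.02324% falls short of the 25% threshold by 17.97676 percentage points.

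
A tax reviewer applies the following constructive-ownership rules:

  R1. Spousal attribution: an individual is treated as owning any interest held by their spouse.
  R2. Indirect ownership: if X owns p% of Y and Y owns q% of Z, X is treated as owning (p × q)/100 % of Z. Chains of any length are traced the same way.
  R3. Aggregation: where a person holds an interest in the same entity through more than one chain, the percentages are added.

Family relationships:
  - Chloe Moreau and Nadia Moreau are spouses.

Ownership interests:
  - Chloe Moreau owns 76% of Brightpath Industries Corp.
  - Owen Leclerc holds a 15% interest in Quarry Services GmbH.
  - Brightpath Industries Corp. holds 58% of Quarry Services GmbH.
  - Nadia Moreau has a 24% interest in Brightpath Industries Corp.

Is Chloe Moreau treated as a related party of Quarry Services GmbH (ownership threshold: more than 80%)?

No

By spousal attribution (R1), Chloe Moreau is treated as also owning Nadia Moreau's interest in Brightpath Industries Corp, giving 76% + 24% = 100%.
Chain via Brightpath Industries Corp. (R2): 100% × 58% = 58% of Quarry Services GmbH.
58% does not exceed the 80% threshold, so Chloe is not a related party to Quarry Services GmbH.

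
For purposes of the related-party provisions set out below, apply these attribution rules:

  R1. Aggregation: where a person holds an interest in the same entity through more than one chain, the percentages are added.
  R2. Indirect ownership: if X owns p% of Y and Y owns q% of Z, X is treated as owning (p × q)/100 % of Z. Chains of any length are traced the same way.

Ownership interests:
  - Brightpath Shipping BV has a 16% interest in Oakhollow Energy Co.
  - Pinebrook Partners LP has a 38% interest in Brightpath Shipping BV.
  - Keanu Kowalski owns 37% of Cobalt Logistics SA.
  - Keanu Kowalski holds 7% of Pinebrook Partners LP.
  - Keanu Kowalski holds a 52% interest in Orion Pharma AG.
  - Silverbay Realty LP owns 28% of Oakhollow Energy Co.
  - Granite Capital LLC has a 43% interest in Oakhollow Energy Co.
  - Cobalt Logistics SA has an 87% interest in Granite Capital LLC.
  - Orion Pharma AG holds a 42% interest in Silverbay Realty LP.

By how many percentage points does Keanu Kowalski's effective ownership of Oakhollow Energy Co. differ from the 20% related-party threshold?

0.3825

Chain via Cobalt Logistics SA → Granite Capital LLC (R2): 37% × 87% × 43% = 13.8417% of Oakhollow Energy Co.
Chain via Orion Pharma AG → Silverbay Realty LP (R2): 52% × 42% × 28% = 6.1152% of Oakhollow Energy Co.
Chain via Pinebrook Partners LP → Brightpath Shipping BV (R2): 7% × 38% × 16% = 0.4256% of Oakhollow Energy Co.
Aggregating (R1): 13.8417% + 6.1152% + 0.4256% = 20.3825%.
20.3825% exceeds the 20% threshold by 0.3825 percentage points.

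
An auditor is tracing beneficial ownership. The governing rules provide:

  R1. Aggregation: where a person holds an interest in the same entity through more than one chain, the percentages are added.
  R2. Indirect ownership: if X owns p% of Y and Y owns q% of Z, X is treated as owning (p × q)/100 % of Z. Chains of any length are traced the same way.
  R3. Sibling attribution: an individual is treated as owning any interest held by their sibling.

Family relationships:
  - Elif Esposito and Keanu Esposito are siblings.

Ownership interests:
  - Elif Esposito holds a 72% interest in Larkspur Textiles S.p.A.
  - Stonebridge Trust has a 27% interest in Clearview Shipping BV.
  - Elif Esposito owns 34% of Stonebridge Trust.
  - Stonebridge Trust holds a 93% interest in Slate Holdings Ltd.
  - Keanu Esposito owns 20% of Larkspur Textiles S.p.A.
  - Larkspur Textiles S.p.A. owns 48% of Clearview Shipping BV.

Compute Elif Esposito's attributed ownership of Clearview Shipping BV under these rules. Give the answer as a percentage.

53.34%

By sibling attribution (R3), Elif Esposito is treated as also owning Keanu Esposito's interest in Larkspur Textiles S.p.A, giving 72% + 20% = 92%.
Chain via Larkspur Textiles S.p.A. (R2): 92% × 48% = 44.16% of Clearview Shipping BV.
Chain via Stonebridge Trust (R2): 34% × 27% = 9.18% of Clearview Shipping BV.
Aggregating (R1): 44.16% + 9.18% = 53.34%.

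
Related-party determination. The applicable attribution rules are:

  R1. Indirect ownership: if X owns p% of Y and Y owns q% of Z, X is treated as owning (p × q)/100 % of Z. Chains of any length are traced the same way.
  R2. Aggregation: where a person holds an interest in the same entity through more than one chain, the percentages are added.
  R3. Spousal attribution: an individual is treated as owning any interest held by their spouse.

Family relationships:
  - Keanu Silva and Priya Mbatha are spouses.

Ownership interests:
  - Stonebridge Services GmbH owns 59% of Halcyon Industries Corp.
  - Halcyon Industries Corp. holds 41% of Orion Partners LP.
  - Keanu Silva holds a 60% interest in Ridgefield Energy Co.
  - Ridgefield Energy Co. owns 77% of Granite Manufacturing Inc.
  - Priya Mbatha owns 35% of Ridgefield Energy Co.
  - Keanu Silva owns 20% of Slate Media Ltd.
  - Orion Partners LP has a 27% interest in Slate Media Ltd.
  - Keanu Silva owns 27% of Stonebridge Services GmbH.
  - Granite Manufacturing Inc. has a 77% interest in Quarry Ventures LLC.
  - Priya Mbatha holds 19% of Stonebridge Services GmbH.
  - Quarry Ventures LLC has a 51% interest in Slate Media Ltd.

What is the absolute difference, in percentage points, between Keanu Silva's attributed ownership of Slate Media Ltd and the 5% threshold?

46.730403

By spousal attribution (R3), Keanu Silva is treated as also owning Priya Mbatha's interest in Stonebridge Services GmbH, giving 27% + 19% = 46%.
By spousal attribution (R3), Keanu Silva is treated as also owning Priya Mbatha's interest in Ridgefield Energy Co, giving 60% + 35% = 95%.
Chain via Stonebridge Services GmbH → Halcyon Industries Corp. → Orion Partners LP (R1): 46% × 59% × 41% × 27% = 3.004398% of Slate Media Ltd.
Chain via Ridgefield Energy Co. → Granite Manufacturing Inc. → Quarry Ventures LLC (R1): 95% × 77% × 77% × 51% = 28.726005% of Slate Media Ltd.
Direct interest in Slate Media Ltd: 20%.
Aggregating (R2): 3.004398% + 28.726005% + 20% = 51.730403%.
51.730403% exceeds the 5% threshold by 46.730403 percentage points.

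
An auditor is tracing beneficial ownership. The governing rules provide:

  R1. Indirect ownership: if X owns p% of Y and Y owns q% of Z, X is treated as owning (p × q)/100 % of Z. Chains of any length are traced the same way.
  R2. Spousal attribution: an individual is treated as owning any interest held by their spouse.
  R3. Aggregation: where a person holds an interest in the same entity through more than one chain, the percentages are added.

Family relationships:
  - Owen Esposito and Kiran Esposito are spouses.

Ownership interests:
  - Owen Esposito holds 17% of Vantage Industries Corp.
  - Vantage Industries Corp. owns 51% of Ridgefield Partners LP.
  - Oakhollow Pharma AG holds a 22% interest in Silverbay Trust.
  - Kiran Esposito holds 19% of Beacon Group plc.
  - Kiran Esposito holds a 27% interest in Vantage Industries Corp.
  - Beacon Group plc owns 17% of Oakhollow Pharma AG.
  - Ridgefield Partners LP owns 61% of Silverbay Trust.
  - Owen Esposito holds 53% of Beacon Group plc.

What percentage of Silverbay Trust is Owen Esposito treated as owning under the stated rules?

By spousal attribution (R2), Owen Esposito is treated as also owning Kiran Esposito's interest in Vantage Industries Corp, giving 17% + 27% = 44%.
By spousal attribution (R2), Owen Esposito is treated as also owning Kiran Esposito's interest in Beacon Group plc, giving 53% + 19% = 72%.
Chain via Vantage Industries Corp. → Ridgefield Partners LP (R1): 44% × 51% × 61% = 13.6884% of Silverbay Trust.
Chain via Beacon Group plc → Oakhollow Pharma AG (R1): 72% × 17% × 22% = 2.6928% of Silverbay Trust.
Aggregating (R3): 13.6884% + 2.6928% = 16.3812%.

16.3812%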